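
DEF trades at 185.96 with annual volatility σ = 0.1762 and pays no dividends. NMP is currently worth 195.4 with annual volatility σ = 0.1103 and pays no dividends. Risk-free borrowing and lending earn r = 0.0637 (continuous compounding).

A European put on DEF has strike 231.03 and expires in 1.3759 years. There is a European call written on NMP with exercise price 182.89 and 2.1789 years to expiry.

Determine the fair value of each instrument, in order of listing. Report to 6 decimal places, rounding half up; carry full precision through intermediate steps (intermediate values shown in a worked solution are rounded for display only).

price(DEF put K=231.03) = 32.292926
price(NMP call K=182.89) = 37.634249

[DEF put K=231.03]
σ√T = 0.1762·√1.3759 = 0.206680
d₁ = (ln(S/K) + (r+σ²/2)T) / (σ√T) = (ln(185.96/231.03) + (0.0637+0.1762²/2)·1.3759) / 0.206680 = (-0.217016 + 0.109003) / 0.206680 = -0.522608
d₂ = d₁ − σ√T = -0.522608 − 0.206680 = -0.729288
e^{−rT} = 0.916086
N(−d₁) = 0.699376,  N(−d₂) = 0.767087
price = K·e^{−rT}·N(−d₂) − S·N(−d₁) = 162.348943 − 130.056018 = 32.292926
[NMP call K=182.89]
σ√T = 0.1103·√2.1789 = 0.162815
d₁ = (ln(S/K) + (r+σ²/2)T) / (σ√T) = (ln(195.4/182.89) + (0.0637+0.1103²/2)·2.1789) / 0.162815 = (0.066164 + 0.152050) / 0.162815 = 1.340259
d₂ = d₁ − σ√T = 1.340259 − 0.162815 = 1.177444
e^{−rT} = 0.870406
N(d₁) = 0.909919,  N(d₂) = 0.880491
price = S·N(d₁) − K·e^{−rT}·N(d₂) = 177.798254 − 140.164005 = 37.634249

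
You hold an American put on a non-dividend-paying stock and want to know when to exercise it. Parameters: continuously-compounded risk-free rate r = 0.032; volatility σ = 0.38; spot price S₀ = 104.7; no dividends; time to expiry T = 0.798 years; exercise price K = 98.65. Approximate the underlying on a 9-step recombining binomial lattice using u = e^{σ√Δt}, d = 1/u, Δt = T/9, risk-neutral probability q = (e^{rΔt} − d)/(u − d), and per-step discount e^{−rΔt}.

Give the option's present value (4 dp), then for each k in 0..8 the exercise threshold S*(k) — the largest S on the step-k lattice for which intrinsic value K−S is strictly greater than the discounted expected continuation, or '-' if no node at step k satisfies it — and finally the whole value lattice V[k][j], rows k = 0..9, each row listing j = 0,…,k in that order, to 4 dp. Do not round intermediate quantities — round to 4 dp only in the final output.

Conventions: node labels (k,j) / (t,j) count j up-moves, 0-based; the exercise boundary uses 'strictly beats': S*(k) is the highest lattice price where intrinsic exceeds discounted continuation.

Δt=0.08867  u=1.11980  d=0.89301  q=0.48427  discount=0.99717
step 9 (expiry): payoffs max(K−S,0) = 60.8342 51.2306 39.1880 24.0872 5.1514 0.0000 0.0000 0.0000 0.0000 0.0000
step 8: (k=8,j=0): S=42.3463, K−S=56.3037, hold=56.0242 ⇒ V=56.3037 exercise | (k=8,j=1): S=53.1004, K−S=45.5496, hold=45.2701 ⇒ V=45.5496 exercise | (k=8,j=2): S=66.5857, K−S=32.0643, hold=31.7848 ⇒ V=32.0643 exercise | (k=8,j=3): S=83.4956, K−S=15.1544, hold=14.8749 ⇒ V=15.1544 exercise | (k=8,j=4): S=104.7000, K−S=0.0000, hold=2.6492 ⇒ V=2.6492 continue | (k=8,j=5): S=131.2894, K−S=0.0000, hold=0.0000 ⇒ V=0.0000 continue | (k=8,j=6): S=164.6314, K−S=0.0000, hold=0.0000 ⇒ V=0.0000 continue | (k=8,j=7): S=206.4408, K−S=0.0000, hold=0.0000 ⇒ V=0.0000 continue | (k=8,j=8): S=258.8680, K−S=0.0000, hold=0.0000 ⇒ V=0.0000 continue  boundary S*=83.4956
step 7: (k=7,j=0): S=47.4194, K−S=51.2306, hold=50.9511 ⇒ V=51.2306 exercise | (k=7,j=1): S=59.4620, K−S=39.1880, hold=38.9085 ⇒ V=39.1880 exercise | (k=7,j=2): S=74.5628, K−S=24.0872, hold=23.8077 ⇒ V=24.0872 exercise | (k=7,j=3): S=93.4986, K−S=5.1514, hold=9.0727 ⇒ V=9.0727 continue | (k=7,j=4): S=117.2433, K−S=0.0000, hold=1.3624 ⇒ V=1.3624 continue | (k=7,j=5): S=147.0182, K−S=0.0000, hold=0.0000 ⇒ V=0.0000 continue | (k=7,j=6): S=184.3546, K−S=0.0000, hold=0.0000 ⇒ V=0.0000 continue | (k=7,j=7): S=231.1729, K−S=0.0000, hold=0.0000 ⇒ V=0.0000 continue  boundary S*=74.5628
step 6: (k=6,j=0): S=53.1004, K−S=45.5496, hold=45.2701 ⇒ V=45.5496 exercise | (k=6,j=1): S=66.5857, K−S=32.0643, hold=31.7848 ⇒ V=32.0643 exercise | (k=6,j=2): S=83.4956, K−S=15.1544, hold=16.7685 ⇒ V=16.7685 continue | (k=6,j=3): S=104.7000, K−S=0.0000, hold=5.3237 ⇒ V=5.3237 continue | (k=6,j=4): S=131.2894, K−S=0.0000, hold=0.7006 ⇒ V=0.7006 continue | (k=6,j=5): S=164.6314, K−S=0.0000, hold=0.0000 ⇒ V=0.0000 continue | (k=6,j=6): S=206.4408, K−S=0.0000, hold=0.0000 ⇒ V=0.0000 continue  boundary S*=66.5857
step 5: (k=5,j=0): S=59.4620, K−S=39.1880, hold=38.9085 ⇒ V=39.1880 exercise | (k=5,j=1): S=74.5628, K−S=24.0872, hold=24.5871 ⇒ V=24.5871 continue | (k=5,j=2): S=93.4986, K−S=5.1514, hold=11.1943 ⇒ V=11.1943 continue | (k=5,j=3): S=117.2433, K−S=0.0000, hold=3.0761 ⇒ V=3.0761 continue | (k=5,j=4): S=147.0182, K−S=0.0000, hold=0.3603 ⇒ V=0.3603 continue | (k=5,j=5): S=184.3546, K−S=0.0000, hold=0.0000 ⇒ V=0.0000 continue  boundary S*=59.4620
step 4: (k=4,j=0): S=66.5857, K−S=32.0643, hold=32.0262 ⇒ V=32.0643 exercise | (k=4,j=1): S=83.4956, K−S=15.1544, hold=18.0501 ⇒ V=18.0501 continue | (k=4,j=2): S=104.7000, K−S=0.0000, hold=7.2423 ⇒ V=7.2423 continue | (k=4,j=3): S=131.2894, K−S=0.0000, hold=1.7560 ⇒ V=1.7560 continue | (k=4,j=4): S=164.6314, K−S=0.0000, hold=0.1853 ⇒ V=0.1853 continue  boundary S*=66.5857
step 3: (k=3,j=0): S=74.5628, K−S=24.0872, hold=25.2060 ⇒ V=25.2060 continue | (k=3,j=1): S=93.4986, K−S=5.1514, hold=12.7799 ⇒ V=12.7799 continue | (k=3,j=2): S=117.2433, K−S=0.0000, hold=4.5724 ⇒ V=4.5724 continue | (k=3,j=3): S=147.0182, K−S=0.0000, hold=0.9925 ⇒ V=0.9925 continue  boundary S*=-
step 2: (k=2,j=0): S=83.4956, K−S=15.1544, hold=19.1340 ⇒ V=19.1340 continue | (k=2,j=1): S=104.7000, K−S=0.0000, hold=8.7803 ⇒ V=8.7803 continue | (k=2,j=2): S=131.2894, K−S=0.0000, hold=2.8307 ⇒ V=2.8307 continue  boundary S*=-
step 1: (k=1,j=0): S=93.4986, K−S=5.1514, hold=14.0800 ⇒ V=14.0800 continue | (k=1,j=1): S=117.2433, K−S=0.0000, hold=5.8824 ⇒ V=5.8824 continue  boundary S*=-
step 0: (k=0,j=0): S=104.7000, K−S=0.0000, hold=10.0815 ⇒ V=10.0815 continue  boundary S*=-

price = 10.0815
boundary = - - - - 66.5857 59.4620 66.5857 74.5628 83.4956
tree:
10.0815
14.0800 5.8824
19.1340 8.7803 2.8307
25.2060 12.7799 4.5724 0.9925
32.0643 18.0501 7.2423 1.7560 0.1853
39.1880 24.5871 11.1943 3.0761 0.3603 0.0000
45.5496 32.0643 16.7685 5.3237 0.7006 0.0000 0.0000
51.2306 39.1880 24.0872 9.0727 1.3624 0.0000 0.0000 0.0000
56.3037 45.5496 32.0643 15.1544 2.6492 0.0000 0.0000 0.0000 0.0000
60.8342 51.2306 39.1880 24.0872 5.1514 0.0000 0.0000 0.0000 0.0000 0.0000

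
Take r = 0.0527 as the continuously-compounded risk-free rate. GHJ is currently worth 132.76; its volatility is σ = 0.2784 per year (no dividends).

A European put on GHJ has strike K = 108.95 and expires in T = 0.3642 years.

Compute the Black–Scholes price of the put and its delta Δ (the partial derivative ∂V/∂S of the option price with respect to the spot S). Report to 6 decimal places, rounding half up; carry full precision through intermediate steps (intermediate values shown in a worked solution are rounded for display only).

σ√T = 0.2784·√0.3642 = 0.168012
d₁ = (ln(S/K) + (r+σ²/2)T) / (σ√T) = (ln(132.76/108.95) + (0.0527+0.2784²/2)·0.3642) / 0.168012 = (0.197654 + 0.033307) / 0.168012 = 1.374674
d₂ = d₁ − σ√T = 1.374674 − 0.168012 = 1.206663
e^{−rT} = 0.980990
N(−d₁) = 0.084616,  N(−d₂) = 0.113781
Put price V = K·e^{−rT}·N(−d₂) − S·N(−d₁) = 12.160781 − 11.233647 = 0.927133
Δ = −N(−d₁) = -0.084616

price = 0.927133
Δ = -0.084616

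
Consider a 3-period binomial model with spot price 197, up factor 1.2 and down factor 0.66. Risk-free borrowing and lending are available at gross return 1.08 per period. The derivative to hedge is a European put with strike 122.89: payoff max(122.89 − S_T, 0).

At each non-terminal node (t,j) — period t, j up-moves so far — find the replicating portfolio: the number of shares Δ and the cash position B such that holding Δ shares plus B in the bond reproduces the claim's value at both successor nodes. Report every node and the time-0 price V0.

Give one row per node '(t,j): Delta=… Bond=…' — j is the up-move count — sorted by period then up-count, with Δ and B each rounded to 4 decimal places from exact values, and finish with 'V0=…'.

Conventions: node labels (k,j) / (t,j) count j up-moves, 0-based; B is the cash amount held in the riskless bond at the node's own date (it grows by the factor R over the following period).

(0,0): Delta=-0.0739 Bond=16.9612
(1,0): Delta=-0.3401 Bond=52.9222
(1,1): Delta=-0.0321 Bond=8.4312
(2,0): Delta=-1.0000 Bond=113.7870
(2,1): Delta=-0.2364 Bond=40.9756
(2,2): Delta=0.0000 Bond=0.0000
V0=2.3987

Risk-neutral probability p* = (R−d)/(u−d) = (1.08−0.66)/(1.2−0.66) = 0.7778.
Payoffs at expiry: V(3,0)=66.2533, V(3,1)=19.9142, V(3,2)=0.0000, V(3,3)=0.0000
  t=2,j=0: stock 85.8132 → up 102.9758 (V=19.9142), down 56.6367 (V=66.2533). Price 27.9738; hedge Δ=-1.0000, bond B=113.7870.
  t=2,j=1: stock 156.0240 → up 187.2288 (V=0.0000), down 102.9758 (V=19.9142). Price 4.0976; hedge Δ=-0.2364, bond B=40.9756.
  t=2,j=2: stock 283.6800 → up 340.4160 (V=0.0000), down 187.2288 (V=0.0000). Price 0.0000; hedge Δ=0.0000, bond B=0.0000.
  t=1,j=0: stock 130.0200 → up 156.0240 (V=4.0976), down 85.8132 (V=27.9738). Price 8.7069; hedge Δ=-0.3401, bond B=52.9222.
  t=1,j=1: stock 236.4000 → up 283.6800 (V=0.0000), down 156.0240 (V=4.0976). Price 0.8431; hedge Δ=-0.0321, bond B=8.4312.
  t=0,j=0: stock 197.0000 → up 236.4000 (V=0.8431), down 130.0200 (V=8.7069). Price 2.3987; hedge Δ=-0.0739, bond B=16.9612.
Check: Δ(0,0)·S0 + B(0,0) = 2.3987 = V0.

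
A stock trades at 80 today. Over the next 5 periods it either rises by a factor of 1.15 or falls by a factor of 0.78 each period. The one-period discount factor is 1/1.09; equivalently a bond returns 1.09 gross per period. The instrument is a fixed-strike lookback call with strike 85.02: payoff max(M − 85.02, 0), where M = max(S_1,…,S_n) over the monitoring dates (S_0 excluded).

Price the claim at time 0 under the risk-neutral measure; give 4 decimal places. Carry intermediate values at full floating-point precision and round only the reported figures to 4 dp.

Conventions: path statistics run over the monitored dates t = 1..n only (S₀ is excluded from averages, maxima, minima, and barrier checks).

With p* = (R−d)/(u−d) = 0.8378, sum probability × payoff across the paths and divide by R^5.
Enumerate all 2^5 = 32 price paths (U = up ×1.15, D = down ×0.78); each path with k up-moves has probability p*^k·(1−p*)^(5−k).
DDDDD: M=62.4000, payoff=0.0000, prob=0.000112
UDDDD: M=92.0000, payoff=6.9800, prob=0.000579
DUDDD: M=71.7600, payoff=0.0000, prob=0.000579
UUDDD: M=105.8000, payoff=20.7800, prob=0.002993
DDUDD: M=62.4000, payoff=0.0000, prob=0.000579
UDUDD: M=92.0000, payoff=6.9800, prob=0.002993
DUUDD: M=82.5240, payoff=0.0000, prob=0.002993
UUUDD: M=121.6700, payoff=36.6500, prob=0.015466
DDDUD: M=62.4000, payoff=0.0000, prob=0.000579
UDDUD: M=92.0000, payoff=6.9800, prob=0.002993
DUDUD: M=71.7600, payoff=0.0000, prob=0.002993
UUDUD: M=105.8000, payoff=20.7800, prob=0.015466
DDUUD: M=64.3687, payoff=0.0000, prob=0.002993
UDUUD: M=94.9026, payoff=9.8826, prob=0.015466
DUUUD: M=94.9026, payoff=9.8826, prob=0.015466
UUUUD: M=139.9205, payoff=54.9005, prob=0.079908
DDDDU: M=62.4000, payoff=0.0000, prob=0.000579
UDDDU: M=92.0000, payoff=6.9800, prob=0.002993
DUDDU: M=71.7600, payoff=0.0000, prob=0.002993
UUDDU: M=105.8000, payoff=20.7800, prob=0.015466
DDUDU: M=62.4000, payoff=0.0000, prob=0.002993
UDUDU: M=92.0000, payoff=6.9800, prob=0.015466
DUUDU: M=82.5240, payoff=0.0000, prob=0.015466
UUUDU: M=121.6700, payoff=36.6500, prob=0.079908
DDDUU: M=62.4000, payoff=0.0000, prob=0.002993
UDDUU: M=92.0000, payoff=6.9800, prob=0.015466
DUDUU: M=74.0240, payoff=0.0000, prob=0.015466
UUDUU: M=109.1380, payoff=24.1180, prob=0.079908
DDUUU: M=74.0240, payoff=0.0000, prob=0.015466
UDUUU: M=109.1380, payoff=24.1180, prob=0.079908
DUUUU: M=109.1380, payoff=24.1180, prob=0.079908
UUUUU: M=160.9086, payoff=75.8886, prob=0.412857
Price = Σ prob·payoff / R^5 = 46.288520 / 1.538624 = 30.0844

price = 30.0844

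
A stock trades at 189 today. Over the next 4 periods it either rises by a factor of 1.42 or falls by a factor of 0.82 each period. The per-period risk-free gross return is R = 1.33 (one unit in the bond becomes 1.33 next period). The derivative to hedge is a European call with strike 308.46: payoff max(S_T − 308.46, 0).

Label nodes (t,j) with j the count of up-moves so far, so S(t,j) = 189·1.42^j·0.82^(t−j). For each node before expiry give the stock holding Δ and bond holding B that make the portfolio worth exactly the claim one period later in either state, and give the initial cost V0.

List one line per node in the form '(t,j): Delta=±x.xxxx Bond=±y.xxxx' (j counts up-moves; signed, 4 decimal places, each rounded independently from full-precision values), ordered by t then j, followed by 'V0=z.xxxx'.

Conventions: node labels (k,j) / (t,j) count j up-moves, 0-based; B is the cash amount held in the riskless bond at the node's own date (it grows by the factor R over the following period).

(0,0): Delta=0.9123 Bond=-79.7532
(1,0): Delta=0.5943 Bond=-56.7831
(1,1): Delta=0.9447 Bond=-114.7698
(2,0): Delta=0.0000 Bond=0.0000
(2,1): Delta=0.6548 Bond=-88.8488
(2,2): Delta=0.9742 Bond=-163.9018
(3,0): Delta=0.0000 Bond=0.0000
(3,1): Delta=0.0000 Bond=0.0000
(3,2): Delta=0.7216 Bond=-139.0222
(3,3): Delta=1.0000 Bond=-231.9248
V0=92.6713

No-arbitrage ⇒ martingale measure with p* = (R−d)/(u−d) = 0.8500.
At maturity the claim pays: V(4,0)=0.0000, V(4,1)=0.0000, V(4,2)=0.0000, V(4,3)=135.2924, V(4,4)=459.9892
(3,0): S=104.2086. Δ = (V_up−V_dn)/(S_up−S_dn) = (0.0000−0.0000)/(147.9761−85.4510) = 0.0000. V = [p*·0.0000 + (1−p*)·0.0000]/1.33 = 0.0000. B = V − Δ·S = 0.0000.
(3,1): S=180.4587. Δ = (V_up−V_dn)/(S_up−S_dn) = (0.0000−0.0000)/(256.2514−147.9761) = 0.0000. V = [p*·0.0000 + (1−p*)·0.0000]/1.33 = 0.0000. B = V − Δ·S = 0.0000.
(3,2): S=312.5017. Δ = (V_up−V_dn)/(S_up−S_dn) = (135.2924−0.0000)/(443.7524−256.2514) = 0.7216. V = [p*·135.2924 + (1−p*)·0.0000]/1.33 = 86.4651. B = V − Δ·S = -139.0222.
(3,3): S=541.1614. Δ = (V_up−V_dn)/(S_up−S_dn) = (459.9892−135.2924)/(768.4492−443.7524) = 1.0000. V = [p*·459.9892 + (1−p*)·135.2924]/1.33 = 309.2366. B = V − Δ·S = -231.9248.
(2,0): S=127.0836. Δ = (V_up−V_dn)/(S_up−S_dn) = (0.0000−0.0000)/(180.4587−104.2086) = 0.0000. V = [p*·0.0000 + (1−p*)·0.0000]/1.33 = 0.0000. B = V − Δ·S = 0.0000.
(2,1): S=220.0716. Δ = (V_up−V_dn)/(S_up−S_dn) = (86.4651−0.0000)/(312.5017−180.4587) = 0.6548. V = [p*·86.4651 + (1−p*)·0.0000]/1.33 = 55.2596. B = V − Δ·S = -88.8488.
(2,2): S=381.0996. Δ = (V_up−V_dn)/(S_up−S_dn) = (309.2366−86.4651)/(541.1614−312.5017) = 0.9742. V = [p*·309.2366 + (1−p*)·86.4651]/1.33 = 207.3841. B = V − Δ·S = -163.9018.
(1,0): S=154.9800. Δ = (V_up−V_dn)/(S_up−S_dn) = (55.2596−0.0000)/(220.0716−127.0836) = 0.5943. V = [p*·55.2596 + (1−p*)·0.0000]/1.33 = 35.3163. B = V − Δ·S = -56.7831.
(1,1): S=268.3800. Δ = (V_up−V_dn)/(S_up−S_dn) = (207.3841−55.2596)/(381.0996−220.0716) = 0.9447. V = [p*·207.3841 + (1−p*)·55.2596]/1.33 = 138.7710. B = V − Δ·S = -114.7698.
(0,0): S=189.0000. Δ = (V_up−V_dn)/(S_up−S_dn) = (138.7710−35.3163)/(268.3800−154.9800) = 0.9123. V = [p*·138.7710 + (1−p*)·35.3163]/1.33 = 92.6713. B = V − Δ·S = -79.7532.
Check: Δ(0,0)·S0 + B(0,0) = 92.6713 = V0.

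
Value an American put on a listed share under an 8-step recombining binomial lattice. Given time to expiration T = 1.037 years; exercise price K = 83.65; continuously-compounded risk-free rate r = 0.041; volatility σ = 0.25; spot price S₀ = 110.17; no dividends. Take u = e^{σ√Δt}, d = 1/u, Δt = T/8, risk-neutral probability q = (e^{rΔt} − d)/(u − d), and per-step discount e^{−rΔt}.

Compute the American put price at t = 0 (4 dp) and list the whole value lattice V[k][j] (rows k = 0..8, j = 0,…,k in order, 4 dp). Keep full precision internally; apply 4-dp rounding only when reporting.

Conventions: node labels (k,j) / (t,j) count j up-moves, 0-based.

Δt=0.12962  u=1.09418  d=0.91392  q=0.50707  discount=0.99470
step 8 (expiry): payoffs max(K−S,0) = 30.0282 19.4520 6.7897 0.0000 0.0000 0.0000 0.0000 0.0000 0.0000
k=7: (k=7,j=0): S=58.6721, K−S=24.9779, hold=24.5345 ⇒ V=24.9779 exercise | (k=7,j=1): S=70.2444, K−S=13.4056, hold=12.9622 ⇒ V=13.4056 exercise | (k=7,j=2): S=84.0993, K−S=0.0000, hold=3.3291 ⇒ V=3.3291 continue | (k=7,j=3): S=100.6869, K−S=0.0000, hold=0.0000 ⇒ V=0.0000 continue | (k=7,j=4): S=120.5462, K−S=0.0000, hold=0.0000 ⇒ V=0.0000 continue | (k=7,j=5): S=144.3225, K−S=0.0000, hold=0.0000 ⇒ V=0.0000 continue | (k=7,j=6): S=172.7885, K−S=0.0000, hold=0.0000 ⇒ V=0.0000 continue | (k=7,j=7): S=206.8689, K−S=0.0000, hold=0.0000 ⇒ V=0.0000 continue
k=6: (k=6,j=0): S=64.1980, K−S=19.4520, hold=19.0086 ⇒ V=19.4520 exercise | (k=6,j=1): S=76.8603, K−S=6.7897, hold=8.2520 ⇒ V=8.2520 continue | (k=6,j=2): S=92.0201, K−S=0.0000, hold=1.6323 ⇒ V=1.6323 continue | (k=6,j=3): S=110.1700, K−S=0.0000, hold=0.0000 ⇒ V=0.0000 continue | (k=6,j=4): S=131.8997, K−S=0.0000, hold=0.0000 ⇒ V=0.0000 continue | (k=6,j=5): S=157.9154, K−S=0.0000, hold=0.0000 ⇒ V=0.0000 continue | (k=6,j=6): S=189.0623, K−S=0.0000, hold=0.0000 ⇒ V=0.0000 continue
k=5: (k=5,j=0): S=70.2444, K−S=13.4056, hold=13.6998 ⇒ V=13.6998 continue | (k=5,j=1): S=84.0993, K−S=0.0000, hold=4.8694 ⇒ V=4.8694 continue | (k=5,j=2): S=100.6869, K−S=0.0000, hold=0.8003 ⇒ V=0.8003 continue | (k=5,j=3): S=120.5462, K−S=0.0000, hold=0.0000 ⇒ V=0.0000 continue | (k=5,j=4): S=144.3225, K−S=0.0000, hold=0.0000 ⇒ V=0.0000 continue | (k=5,j=5): S=172.7885, K−S=0.0000, hold=0.0000 ⇒ V=0.0000 continue
k=4: (k=4,j=0): S=76.8603, K−S=6.7897, hold=9.1732 ⇒ V=9.1732 continue | (k=4,j=1): S=92.0201, K−S=0.0000, hold=2.7912 ⇒ V=2.7912 continue | (k=4,j=2): S=110.1700, K−S=0.0000, hold=0.3924 ⇒ V=0.3924 continue | (k=4,j=3): S=131.8997, K−S=0.0000, hold=0.0000 ⇒ V=0.0000 continue | (k=4,j=4): S=157.9154, K−S=0.0000, hold=0.0000 ⇒ V=0.0000 continue
k=3: (k=3,j=0): S=84.0993, K−S=0.0000, hold=5.9056 ⇒ V=5.9056 continue | (k=3,j=1): S=100.6869, K−S=0.0000, hold=1.5665 ⇒ V=1.5665 continue | (k=3,j=2): S=120.5462, K−S=0.0000, hold=0.1924 ⇒ V=0.1924 continue | (k=3,j=3): S=144.3225, K−S=0.0000, hold=0.0000 ⇒ V=0.0000 continue
k=2: (k=2,j=0): S=92.0201, K−S=0.0000, hold=3.6857 ⇒ V=3.6857 continue | (k=2,j=1): S=110.1700, K−S=0.0000, hold=0.8651 ⇒ V=0.8651 continue | (k=2,j=2): S=131.8997, K−S=0.0000, hold=0.0943 ⇒ V=0.0943 continue
k=1: (k=1,j=0): S=100.6869, K−S=0.0000, hold=2.2435 ⇒ V=2.2435 continue | (k=1,j=1): S=120.5462, K−S=0.0000, hold=0.4718 ⇒ V=0.4718 continue
k=0: (k=0,j=0): S=110.1700, K−S=0.0000, hold=1.3380 ⇒ V=1.3380 continue

price = 1.3380
tree:
1.3380
2.2435 0.4718
3.6857 0.8651 0.0943
5.9056 1.5665 0.1924 0.0000
9.1732 2.7912 0.3924 0.0000 0.0000
13.6998 4.8694 0.8003 0.0000 0.0000 0.0000
19.4520 8.2520 1.6323 0.0000 0.0000 0.0000 0.0000
24.9779 13.4056 3.3291 0.0000 0.0000 0.0000 0.0000 0.0000
30.0282 19.4520 6.7897 0.0000 0.0000 0.0000 0.0000 0.0000 0.0000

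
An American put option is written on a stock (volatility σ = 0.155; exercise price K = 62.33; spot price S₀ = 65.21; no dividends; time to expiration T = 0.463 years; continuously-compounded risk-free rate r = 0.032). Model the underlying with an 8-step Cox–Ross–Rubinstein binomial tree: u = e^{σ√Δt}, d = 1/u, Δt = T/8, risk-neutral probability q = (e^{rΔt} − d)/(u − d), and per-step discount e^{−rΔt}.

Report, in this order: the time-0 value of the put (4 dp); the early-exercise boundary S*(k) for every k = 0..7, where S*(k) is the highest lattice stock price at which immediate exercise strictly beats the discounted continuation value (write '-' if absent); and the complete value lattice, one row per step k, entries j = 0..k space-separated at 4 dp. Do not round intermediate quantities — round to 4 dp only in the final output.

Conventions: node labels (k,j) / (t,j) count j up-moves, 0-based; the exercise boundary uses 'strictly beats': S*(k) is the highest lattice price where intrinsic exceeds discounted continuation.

price = 1.2872
boundary = - - - - 56.1742 54.1181 56.1742 58.3084
tree:
1.2872
1.9955 0.6261
3.0084 1.0508 0.2292
4.3882 1.7226 0.4232 0.0478
6.1558 2.7429 0.7701 0.0988 0.0000
8.2119 4.2088 1.3751 0.2043 0.0000 0.0000
10.1927 6.1558 2.3942 0.4224 0.0000 0.0000 0.0000
12.1010 8.2119 4.0216 0.8735 0.0000 0.0000 0.0000 0.0000
13.9395 10.1927 6.1558 1.8063 0.0000 0.0000 0.0000 0.0000 0.0000

params: Δt=0.05788 u=1.03799 d=0.96340 q=0.51553 e^(-rΔt)=0.99815
t_8 payoffs: 13.9395 10.1927 6.1558 1.8063 0.0000 0.0000 0.0000 0.0000 0.0000
t_7: node(7,0) S=50.2290 payoff=12.1010 vs cont=11.9857 → 12.1010 [stop]  node(7,1) S=54.1181 payoff=8.2119 vs cont=8.0965 → 8.2119 [stop]  node(7,2) S=58.3084 payoff=4.0216 vs cont=3.9062 → 4.0216 [stop]  node(7,3) S=62.8232 payoff=0.0000 vs cont=0.8735 → 0.8735 [wait]  node(7,4) S=67.6875 payoff=0.0000 vs cont=0.0000 → 0.0000 [wait]  node(7,5) S=72.9285 payoff=0.0000 vs cont=0.0000 → 0.0000 [wait]  node(7,6) S=78.5752 payoff=0.0000 vs cont=0.0000 → 0.0000 [wait]  node(7,7) S=84.6592 payoff=0.0000 vs cont=0.0000 → 0.0000 [wait]  ⇒ S*(7)=58.3084
t_6: node(6,0) S=52.1373 payoff=10.1927 vs cont=10.0774 → 10.1927 [stop]  node(6,1) S=56.1742 payoff=6.1558 vs cont=6.0404 → 6.1558 [stop]  node(6,2) S=60.5237 payoff=1.8063 vs cont=2.3942 → 2.3942 [wait]  node(6,3) S=65.2100 payoff=0.0000 vs cont=0.4224 → 0.4224 [wait]  node(6,4) S=70.2591 payoff=0.0000 vs cont=0.0000 → 0.0000 [wait]  node(6,5) S=75.6992 payoff=0.0000 vs cont=0.0000 → 0.0000 [wait]  node(6,6) S=81.5605 payoff=0.0000 vs cont=0.0000 → 0.0000 [wait]  ⇒ S*(6)=56.1742
t_5: node(5,0) S=54.1181 payoff=8.2119 vs cont=8.0965 → 8.2119 [stop]  node(5,1) S=58.3084 payoff=4.0216 vs cont=4.2088 → 4.2088 [wait]  node(5,2) S=62.8232 payoff=0.0000 vs cont=1.3751 → 1.3751 [wait]  node(5,3) S=67.6875 payoff=0.0000 vs cont=0.2043 → 0.2043 [wait]  node(5,4) S=72.9285 payoff=0.0000 vs cont=0.0000 → 0.0000 [wait]  node(5,5) S=78.5752 payoff=0.0000 vs cont=0.0000 → 0.0000 [wait]  ⇒ S*(5)=54.1181
t_4: node(4,0) S=56.1742 payoff=6.1558 vs cont=6.1368 → 6.1558 [stop]  node(4,1) S=60.5237 payoff=1.8063 vs cont=2.7429 → 2.7429 [wait]  node(4,2) S=65.2100 payoff=0.0000 vs cont=0.7701 → 0.7701 [wait]  node(4,3) S=70.2591 payoff=0.0000 vs cont=0.0988 → 0.0988 [wait]  node(4,4) S=75.6992 payoff=0.0000 vs cont=0.0000 → 0.0000 [wait]  ⇒ S*(4)=56.1742
t_3: node(3,0) S=58.3084 payoff=4.0216 vs cont=4.3882 → 4.3882 [wait]  node(3,1) S=62.8232 payoff=0.0000 vs cont=1.7226 → 1.7226 [wait]  node(3,2) S=67.6875 payoff=0.0000 vs cont=0.4232 → 0.4232 [wait]  node(3,3) S=72.9285 payoff=0.0000 vs cont=0.0478 → 0.0478 [wait]  ⇒ S*(3)=-
t_2: node(2,0) S=60.5237 payoff=1.8063 vs cont=3.0084 → 3.0084 [wait]  node(2,1) S=65.2100 payoff=0.0000 vs cont=1.0508 → 1.0508 [wait]  node(2,2) S=70.2591 payoff=0.0000 vs cont=0.2292 → 0.2292 [wait]  ⇒ S*(2)=-
t_1: node(1,0) S=62.8232 payoff=0.0000 vs cont=1.9955 → 1.9955 [wait]  node(1,1) S=67.6875 payoff=0.0000 vs cont=0.6261 → 0.6261 [wait]  ⇒ S*(1)=-
t_0: node(0,0) S=65.2100 payoff=0.0000 vs cont=1.2872 → 1.2872 [wait]  ⇒ S*(0)=-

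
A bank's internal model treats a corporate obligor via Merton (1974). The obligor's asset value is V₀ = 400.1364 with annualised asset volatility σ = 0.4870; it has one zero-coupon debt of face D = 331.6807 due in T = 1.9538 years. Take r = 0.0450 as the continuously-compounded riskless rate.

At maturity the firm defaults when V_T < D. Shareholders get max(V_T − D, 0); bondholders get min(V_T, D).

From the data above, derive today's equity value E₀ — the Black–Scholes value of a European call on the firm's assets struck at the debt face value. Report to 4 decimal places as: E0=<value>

E0=149.1846

Work the structural quantities from V₀ = 400.1364 against face 331.6807:
d₁ = [ln(V₀/D) + (r + σ²/2)T] / (σ√T)
   = [ln(400.1364/331.6807) + (0.0450 + 0.5·0.4870²)·1.9538] / (0.4870·√1.9538)
   = [0.187633 + 0.319611] / 0.680721 = 0.745157
d₂ = d₁ − σ√T = 0.745157 − 0.680721 = 0.064437
N(d₁) = 0.771912,  N(d₂) = 0.525689,  e^(−rT) = 0.915833
E₀ = V₀·N(d₁) − D·e^(−rT)·N(d₂)
   = 400.1364·0.771912 − 331.6807·0.915833·0.525689 = 149.184561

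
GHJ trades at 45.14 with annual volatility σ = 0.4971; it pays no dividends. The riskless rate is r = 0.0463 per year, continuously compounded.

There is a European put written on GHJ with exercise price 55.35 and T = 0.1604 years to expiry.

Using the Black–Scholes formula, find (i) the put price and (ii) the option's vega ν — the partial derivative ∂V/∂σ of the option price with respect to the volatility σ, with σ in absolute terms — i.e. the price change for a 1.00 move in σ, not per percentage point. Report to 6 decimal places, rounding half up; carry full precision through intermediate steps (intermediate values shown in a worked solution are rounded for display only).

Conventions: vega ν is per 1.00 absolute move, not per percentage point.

price = 10.644658
ν = 4.865080

σ√T = 0.4971·√0.1604 = 0.199088
d₁ = (ln(S/K) + (r+σ²/2)T) / (σ√T) = (ln(45.14/55.35) + (0.0463+0.4971²/2)·0.1604) / 0.199088 = (-0.203908 + 0.027245) / 0.199088 = -0.887361
d₂ = d₁ − σ√T = -0.887361 − 0.199088 = -1.086449
e^{−rT} = 0.992601
N(−d₁) = 0.812558,  N(−d₂) = 0.861360
Put price V = K·e^{−rT}·N(−d₂) − S·N(−d₁) = 47.323512 − 36.678855 = 10.644658
φ(d₁) = (1/√(2π))·e^{−d₁²/2} = 0.269108
ν = S·φ(d₁)·√T = 4.865080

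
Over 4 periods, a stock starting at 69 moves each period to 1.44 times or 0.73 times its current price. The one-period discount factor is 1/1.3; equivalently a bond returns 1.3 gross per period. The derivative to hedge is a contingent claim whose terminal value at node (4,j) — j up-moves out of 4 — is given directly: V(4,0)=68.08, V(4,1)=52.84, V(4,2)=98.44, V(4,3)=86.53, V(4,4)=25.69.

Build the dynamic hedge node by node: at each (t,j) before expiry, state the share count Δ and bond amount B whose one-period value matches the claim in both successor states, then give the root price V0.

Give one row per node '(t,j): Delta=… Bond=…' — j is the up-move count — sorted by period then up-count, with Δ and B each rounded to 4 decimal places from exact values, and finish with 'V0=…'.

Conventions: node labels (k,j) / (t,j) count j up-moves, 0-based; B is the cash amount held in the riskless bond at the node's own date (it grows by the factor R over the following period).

Arbitrage-free pricing uses the up-move probability p* = (R−d)/(u−d) = 0.8028, discounting each step at R = 1.3.
Expiry values: V(4,0)=68.0800, V(4,1)=52.8400, V(4,2)=98.4400, V(4,3)=86.5300, V(4,4)=25.6900
  t=3,j=0: stock 26.8422 → up 38.6527 (V=52.8400), down 19.5948 (V=68.0800). Price 42.9577; hedge Δ=-0.7997, bond B=64.4225.
  t=3,j=1: stock 52.9489 → up 76.2465 (V=98.4400), down 38.6527 (V=52.8400). Price 68.8065; hedge Δ=1.2130, bond B=4.5811.
  t=3,j=2: stock 104.4472 → up 150.4040 (V=86.5300), down 76.2465 (V=98.4400). Price 68.3680; hedge Δ=-0.1606, bond B=85.1427.
  t=3,j=3: stock 206.0329 → up 296.6874 (V=25.6900), down 150.4040 (V=86.5300). Price 28.9897; hedge Δ=-0.4159, bond B=114.6798.
  t=2,j=0: stock 36.7701 → up 52.9489 (V=68.8065), down 26.8422 (V=42.9577). Price 49.0074; hedge Δ=0.9901, bond B=12.6007.
  t=2,j=1: stock 72.5328 → up 104.4472 (V=68.3680), down 52.9489 (V=68.8065). Price 52.6573; hedge Δ=-0.0085, bond B=53.2749.
  t=2,j=2: stock 143.0784 → up 206.0329 (V=28.9897), down 104.4472 (V=68.3680). Price 28.2727; hedge Δ=-0.3876, bond B=83.7351.
  t=1,j=0: stock 50.3700 → up 72.5328 (V=52.6573), down 36.7701 (V=49.0074). Price 39.9520; hedge Δ=0.1021, bond B=34.8112.
  t=1,j=1: stock 99.3600 → up 143.0784 (V=28.2727), down 72.5328 (V=52.6573). Price 25.4468; hedge Δ=-0.3457, bond B=59.7914.
  t=0,j=0: stock 69.0000 → up 99.3600 (V=25.4468), down 50.3700 (V=39.9520). Price 21.7746; hedge Δ=-0.2961, bond B=42.2044.
Verification: the root portfolio costs Δ(0,0)·S0 + B(0,0) = 21.7746, matching V0.

(0,0): Delta=-0.2961 Bond=42.2044
(1,0): Delta=0.1021 Bond=34.8112
(1,1): Delta=-0.3457 Bond=59.7914
(2,0): Delta=0.9901 Bond=12.6007
(2,1): Delta=-0.0085 Bond=53.2749
(2,2): Delta=-0.3876 Bond=83.7351
(3,0): Delta=-0.7997 Bond=64.4225
(3,1): Delta=1.2130 Bond=4.5811
(3,2): Delta=-0.1606 Bond=85.1427
(3,3): Delta=-0.4159 Bond=114.6798
V0=21.7746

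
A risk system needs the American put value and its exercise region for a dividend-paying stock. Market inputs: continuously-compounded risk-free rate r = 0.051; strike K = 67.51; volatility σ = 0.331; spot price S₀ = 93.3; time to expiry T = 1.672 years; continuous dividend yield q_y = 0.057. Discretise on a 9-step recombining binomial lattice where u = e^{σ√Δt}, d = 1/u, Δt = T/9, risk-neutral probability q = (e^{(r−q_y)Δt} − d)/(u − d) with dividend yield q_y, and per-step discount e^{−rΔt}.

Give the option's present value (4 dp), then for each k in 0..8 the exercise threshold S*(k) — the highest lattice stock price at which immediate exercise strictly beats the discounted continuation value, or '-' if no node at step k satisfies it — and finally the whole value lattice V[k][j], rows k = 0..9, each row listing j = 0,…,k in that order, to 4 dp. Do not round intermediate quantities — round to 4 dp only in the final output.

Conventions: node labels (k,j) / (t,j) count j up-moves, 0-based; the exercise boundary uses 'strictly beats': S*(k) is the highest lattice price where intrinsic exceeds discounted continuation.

Δt=0.18578, u=1.15335, d=0.86704, q=0.46050, disc=e^(-rΔt)=0.99057
k=9 terminal: V=max(K-S,0) → 41.6729 33.1412 21.7924 6.6961 0.0000 0.0000 0.0000 0.0000 0.0000 0.0000
k=8: j=0 S=29.7992 intr=37.7108 cont=37.3881 V=37.7108[EX]; j=1 S=39.6391 intr=27.8709 cont=27.6518 V=27.8709[EX]; j=2 S=52.7282 intr=14.7818 cont=14.7006 V=14.7818[EX]; j=3 S=70.1394 intr=0.0000 cont=3.5785 V=3.5785[hold]; j=4 S=93.3000 intr=0.0000 cont=0.0000 V=0.0000[hold]; j=5 S=124.1084 intr=0.0000 cont=0.0000 V=0.0000[hold]; j=6 S=165.0899 intr=0.0000 cont=0.0000 V=0.0000[hold]; j=7 S=219.6037 intr=0.0000 cont=0.0000 V=0.0000[hold]; j=8 S=292.1185 intr=0.0000 cont=0.0000 V=0.0000[hold]  S*(8)=52.7282
k=7: j=0 S=34.3688 intr=33.1412 cont=32.8666 V=33.1412[EX]; j=1 S=45.7176 intr=21.7924 cont=21.6374 V=21.7924[EX]; j=2 S=60.8139 intr=6.6961 cont=9.5319 V=9.5319[hold]; j=3 S=80.8951 intr=0.0000 cont=1.9124 V=1.9124[hold]; j=4 S=107.6072 intr=0.0000 cont=0.0000 V=0.0000[hold]; j=5 S=143.1399 intr=0.0000 cont=0.0000 V=0.0000[hold]; j=6 S=190.4057 intr=0.0000 cont=0.0000 V=0.0000[hold]; j=7 S=253.2791 intr=0.0000 cont=0.0000 V=0.0000[hold]  S*(7)=45.7176
k=6: j=0 S=39.6391 intr=27.8709 cont=27.6518 V=27.8709[EX]; j=1 S=52.7282 intr=14.7818 cont=15.9942 V=15.9942[hold]; j=2 S=70.1394 intr=0.0000 cont=5.9663 V=5.9663[hold]; j=3 S=93.3000 intr=0.0000 cont=1.0220 V=1.0220[hold]; j=4 S=124.1084 intr=0.0000 cont=0.0000 V=0.0000[hold]; j=5 S=165.0899 intr=0.0000 cont=0.0000 V=0.0000[hold]; j=6 S=219.6037 intr=0.0000 cont=0.0000 V=0.0000[hold]  S*(6)=39.6391
k=5: j=0 S=45.7176 intr=21.7924 cont=22.1904 V=22.1904[hold]; j=1 S=60.8139 intr=6.6961 cont=11.2690 V=11.2690[hold]; j=2 S=80.8951 intr=0.0000 cont=3.6546 V=3.6546[hold]; j=3 S=107.6072 intr=0.0000 cont=0.5462 V=0.5462[hold]; j=4 S=143.1399 intr=0.0000 cont=0.0000 V=0.0000[hold]; j=5 S=190.4057 intr=0.0000 cont=0.0000 V=0.0000[hold]  S*(5)=-
k=4: j=0 S=52.7282 intr=14.7818 cont=16.9993 V=16.9993[hold]; j=1 S=70.1394 intr=0.0000 cont=7.6894 V=7.6894[hold]; j=2 S=93.3000 intr=0.0000 cont=2.2022 V=2.2022[hold]; j=3 S=124.1084 intr=0.0000 cont=0.2919 V=0.2919[hold]; j=4 S=165.0899 intr=0.0000 cont=0.0000 V=0.0000[hold]  S*(4)=-
k=3: j=0 S=60.8139 intr=6.6961 cont=12.5922 V=12.5922[hold]; j=1 S=80.8951 intr=0.0000 cont=5.1138 V=5.1138[hold]; j=2 S=107.6072 intr=0.0000 cont=1.3100 V=1.3100[hold]; j=3 S=143.1399 intr=0.0000 cont=0.1560 V=0.1560[hold]  S*(3)=-
k=2: j=0 S=70.1394 intr=0.0000 cont=9.0621 V=9.0621[hold]; j=1 S=93.3000 intr=0.0000 cont=3.3305 V=3.3305[hold]; j=2 S=124.1084 intr=0.0000 cont=0.7712 V=0.7712[hold]  S*(2)=-
k=1: j=0 S=80.8951 intr=0.0000 cont=6.3621 V=6.3621[hold]; j=1 S=107.6072 intr=0.0000 cont=2.1317 V=2.1317[hold]  S*(1)=-
k=0: j=0 S=93.3000 intr=0.0000 cont=4.3724 V=4.3724[hold]  S*(0)=-

price = 4.3724
boundary = - - - - - - 39.6391 45.7176 52.7282
tree:
4.3724
6.3621 2.1317
9.0621 3.3305 0.7712
12.5922 5.1138 1.3100 0.1560
16.9993 7.6894 2.2022 0.2919 0.0000
22.1904 11.2690 3.6546 0.5462 0.0000 0.0000
27.8709 15.9942 5.9663 1.0220 0.0000 0.0000 0.0000
33.1412 21.7924 9.5319 1.9124 0.0000 0.0000 0.0000 0.0000
37.7108 27.8709 14.7818 3.5785 0.0000 0.0000 0.0000 0.0000 0.0000
41.6729 33.1412 21.7924 6.6961 0.0000 0.0000 0.0000 0.0000 0.0000 0.0000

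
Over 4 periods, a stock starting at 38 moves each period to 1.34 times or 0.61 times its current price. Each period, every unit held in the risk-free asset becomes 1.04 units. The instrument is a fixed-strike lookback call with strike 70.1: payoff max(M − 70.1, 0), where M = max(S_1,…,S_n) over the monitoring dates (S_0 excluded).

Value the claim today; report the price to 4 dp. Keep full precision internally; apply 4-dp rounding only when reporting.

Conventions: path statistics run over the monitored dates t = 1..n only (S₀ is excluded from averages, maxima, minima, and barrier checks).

Risk-neutral up-probability p* = (R−d)/(u−d) = (1.04−0.61)/(1.34−0.61) = 0.5890; the claim prices as the p*-weighted sum of path payoffs discounted by R^4.
Enumerate all 2^4 = 16 price paths (U = up ×1.34, D = down ×0.61); each path with k up-moves has probability p*^k·(1−p*)^(4−k).
DDDD: M=23.1800, payoff=0.0000, prob=0.028523
UDDD: M=50.9200, payoff=0.0000, prob=0.040883
DUDD: M=31.0612, payoff=0.0000, prob=0.040883
UUDD: M=68.2328, payoff=0.0000, prob=0.058599
DDUD: M=23.1800, payoff=0.0000, prob=0.040883
UDUD: M=50.9200, payoff=0.0000, prob=0.058599
DUUD: M=41.6220, payoff=0.0000, prob=0.058599
UUUD: M=91.4320, payoff=21.3320, prob=0.083991
DDDU: M=23.1800, payoff=0.0000, prob=0.040883
UDDU: M=50.9200, payoff=0.0000, prob=0.058599
DUDU: M=31.0612, payoff=0.0000, prob=0.058599
UUDU: M=68.2328, payoff=0.0000, prob=0.083991
DDUU: M=25.3894, payoff=0.0000, prob=0.058599
UDUU: M=55.7735, payoff=0.0000, prob=0.083991
DUUU: M=55.7735, payoff=0.0000, prob=0.083991
UUUU: M=122.5188, payoff=52.4188, prob=0.120388
Price = Σ prob·payoff / R^4 = 8.102287 / 1.169859 = 6.9259

price = 6.9259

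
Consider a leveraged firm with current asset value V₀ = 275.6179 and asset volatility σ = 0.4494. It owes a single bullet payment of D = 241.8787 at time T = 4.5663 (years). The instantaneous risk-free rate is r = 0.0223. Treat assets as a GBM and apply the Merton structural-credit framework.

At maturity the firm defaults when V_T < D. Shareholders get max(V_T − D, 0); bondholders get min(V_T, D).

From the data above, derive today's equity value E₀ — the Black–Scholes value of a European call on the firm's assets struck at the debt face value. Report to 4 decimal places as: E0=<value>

E0=122.1519

Apply the equity-as-call identities (strike 241.8787, horizon 4.5663 years):
d₁ = [ln(V₀/D) + (r + σ²/2)T] / (σ√T)
   = [ln(275.6179/241.8787) + (0.0223 + 0.5·0.4494²)·4.5663] / (0.4494·√4.5663)
   = [0.130579 + 0.562934] / 0.960318 = 0.722170
d₂ = d₁ − σ√T = 0.722170 − 0.960318 = -0.238148
N(d₁) = 0.764905,  N(d₂) = 0.405883,  e^(−rT) = 0.903184
E₀ = V₀·N(d₁) − D·e^(−rT)·N(d₂)
   = 275.6179·0.764905 − 241.8787·0.903184·0.405883 = 122.151884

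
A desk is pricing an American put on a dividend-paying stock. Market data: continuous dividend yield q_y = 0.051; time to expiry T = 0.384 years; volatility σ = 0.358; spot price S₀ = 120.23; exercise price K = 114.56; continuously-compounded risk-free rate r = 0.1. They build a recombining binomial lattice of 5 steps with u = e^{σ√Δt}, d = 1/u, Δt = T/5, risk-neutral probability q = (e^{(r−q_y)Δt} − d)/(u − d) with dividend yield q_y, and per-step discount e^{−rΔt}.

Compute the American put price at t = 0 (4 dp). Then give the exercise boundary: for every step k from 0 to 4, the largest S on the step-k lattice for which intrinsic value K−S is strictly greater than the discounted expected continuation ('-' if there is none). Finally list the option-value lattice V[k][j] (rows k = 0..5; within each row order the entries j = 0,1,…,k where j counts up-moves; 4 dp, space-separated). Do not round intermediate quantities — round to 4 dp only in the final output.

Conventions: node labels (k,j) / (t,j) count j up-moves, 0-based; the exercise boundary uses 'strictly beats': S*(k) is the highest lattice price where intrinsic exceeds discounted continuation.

price = 7.2056
boundary = - - - 89.2794 98.5913
tree:
7.2056
11.3490 3.0773
17.3066 5.4283 0.7190
25.2806 9.4149 1.4325 0.0000
33.7130 15.9687 2.8539 0.0000 0.0000
41.3489 25.2806 5.6856 0.0000 0.0000 0.0000

Δt=0.07680  u=1.10430  d=0.90555  q=0.49419  discount=0.99235
step 5 (expiry): payoffs max(K−S,0) = 41.3489 25.2806 5.6856 0.0000 0.0000 0.0000
step 4: (k=4,j=0): S=80.8470, K−S=33.7130, hold=33.1525 ⇒ V=33.7130 exercise | (k=4,j=1): S=98.5913, K−S=15.9687, hold=15.4777 ⇒ V=15.9687 exercise | (k=4,j=2): S=120.2300, K−S=0.0000, hold=2.8539 ⇒ V=2.8539 continue | (k=4,j=3): S=146.6180, K−S=0.0000, hold=0.0000 ⇒ V=0.0000 continue | (k=4,j=4): S=178.7975, K−S=0.0000, hold=0.0000 ⇒ V=0.0000 continue  boundary S*=98.5913
step 3: (k=3,j=0): S=89.2794, K−S=25.2806, hold=24.7531 ⇒ V=25.2806 exercise | (k=3,j=1): S=108.8744, K−S=5.6856, hold=9.4149 ⇒ V=9.4149 continue | (k=3,j=2): S=132.7700, K−S=0.0000, hold=1.4325 ⇒ V=1.4325 continue | (k=3,j=3): S=161.9103, K−S=0.0000, hold=0.0000 ⇒ V=0.0000 continue  boundary S*=89.2794
step 2: (k=2,j=0): S=98.5913, K−S=15.9687, hold=17.3066 ⇒ V=17.3066 continue | (k=2,j=1): S=120.2300, K−S=0.0000, hold=5.4283 ⇒ V=5.4283 continue | (k=2,j=2): S=146.6180, K−S=0.0000, hold=0.7190 ⇒ V=0.7190 continue  boundary S*=-
step 1: (k=1,j=0): S=108.8744, K−S=5.6856, hold=11.3490 ⇒ V=11.3490 continue | (k=1,j=1): S=132.7700, K−S=0.0000, hold=3.0773 ⇒ V=3.0773 continue  boundary S*=-
step 0: (k=0,j=0): S=120.2300, K−S=0.0000, hold=7.2056 ⇒ V=7.2056 continue  boundary S*=-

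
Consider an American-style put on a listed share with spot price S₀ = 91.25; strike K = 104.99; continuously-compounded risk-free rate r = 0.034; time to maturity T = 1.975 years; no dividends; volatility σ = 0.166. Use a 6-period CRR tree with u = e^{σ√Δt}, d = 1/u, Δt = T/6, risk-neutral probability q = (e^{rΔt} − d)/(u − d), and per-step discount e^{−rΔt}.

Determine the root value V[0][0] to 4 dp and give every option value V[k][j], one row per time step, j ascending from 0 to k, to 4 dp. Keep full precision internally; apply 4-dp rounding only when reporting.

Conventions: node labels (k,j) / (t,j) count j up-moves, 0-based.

price = 14.8077
tree:
14.8077
22.0296 8.8473
29.5661 14.2806 4.3148
36.4179 22.0296 7.8514 1.3341
42.6473 29.5661 13.7400 2.9026 0.0000
48.3108 36.4179 22.0296 6.3152 0.0000 0.0000
53.4598 42.6473 29.5661 13.7400 0.0000 0.0000 0.0000

Δt=0.32917, u=1.09992, d=0.90916, q=0.53520, disc=e^(-rΔt)=0.98887
k=6 terminal: V=max(K-S,0) → 53.4598 42.6473 29.5661 13.7400 0.0000 0.0000 0.0000
k=5: j=0 S=56.6792 intr=48.3108 cont=47.1424 V=48.3108[EX]; j=1 S=68.5721 intr=36.4179 cont=35.2495 V=36.4179[EX]; j=2 S=82.9604 intr=22.0296 cont=20.8611 V=22.0296[EX]; j=3 S=100.3679 intr=4.6221 cont=6.3152 V=6.3152[hold]; j=4 S=121.4279 intr=0.0000 cont=0.0000 V=0.0000[hold]; j=5 S=146.9069 intr=0.0000 cont=0.0000 V=0.0000[hold]
k=4: j=0 S=62.3427 intr=42.6473 cont=41.4789 V=42.6473[EX]; j=1 S=75.4239 intr=29.5661 cont=28.3976 V=29.5661[EX]; j=2 S=91.2500 intr=13.7400 cont=13.4676 V=13.7400[EX]; j=3 S=110.3968 intr=0.0000 cont=2.9026 V=2.9026[hold]; j=4 S=133.5612 intr=0.0000 cont=0.0000 V=0.0000[hold]
k=3: j=0 S=68.5721 intr=36.4179 cont=35.2495 V=36.4179[EX]; j=1 S=82.9604 intr=22.0296 cont=20.8611 V=22.0296[EX]; j=2 S=100.3679 intr=4.6221 cont=7.8514 V=7.8514[hold]; j=3 S=121.4279 intr=0.0000 cont=1.3341 V=1.3341[hold]
k=2: j=0 S=75.4239 intr=29.5661 cont=28.3976 V=29.5661[EX]; j=1 S=91.2500 intr=13.7400 cont=14.2806 V=14.2806[hold]; j=2 S=110.3968 intr=0.0000 cont=4.3148 V=4.3148[hold]
k=1: j=0 S=82.9604 intr=22.0296 cont=21.1472 V=22.0296[EX]; j=1 S=100.3679 intr=4.6221 cont=8.8473 V=8.8473[hold]
k=0: j=0 S=91.2500 intr=13.7400 cont=14.8077 V=14.8077[hold]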